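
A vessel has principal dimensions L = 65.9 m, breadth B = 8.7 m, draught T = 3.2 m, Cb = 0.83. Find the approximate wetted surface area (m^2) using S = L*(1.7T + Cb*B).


Formula: S = 1.7*L*T + V/T with V = Cb*L*B*T, i.e. S = L * (1.7*T + Cb*B)
Step 1 — 1.7*T = 1.7 * 3.2 = 5.44 m
Step 2 — Cb*B = 0.83 * 8.7 = 7.221 m
Step 3 — 1.7*T + Cb*B = 5.44 + 7.221 = 12.661 m
Step 4 — S = 65.9 * 12.661 ≈ 834.36 m^2 (5 s.f.)

834.36 m^2


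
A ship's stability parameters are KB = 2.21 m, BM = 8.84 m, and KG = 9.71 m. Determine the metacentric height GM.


Formula: GM = KB + BM - KG
Step 1 — KM = KB + BM = 2.21 + 8.84 = 11.05 m
Step 2 — GM = KM - KG = 11.05 - 9.71 = 1.34 m

1.34 m


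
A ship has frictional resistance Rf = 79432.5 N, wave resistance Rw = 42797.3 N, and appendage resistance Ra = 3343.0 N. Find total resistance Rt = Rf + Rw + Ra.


Formula: Rt = Rf + Rw + Ra
Substituting: Rt = 79432.5 + 42797.3 + 3343.0
Result: Rt = 125572.8 N

125572.8 N


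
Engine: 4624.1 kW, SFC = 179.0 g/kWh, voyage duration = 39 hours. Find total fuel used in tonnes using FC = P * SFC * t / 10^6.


Formula: FC (tonnes) = P * SFC * t / 1,000,000
Step 1 — P * SFC * t = 4624.1 * 179.0 * 39 = 32280842.1 g
Step 2 — FC (tonnes) = 32280842.1 / 1,000,000 ≈ 32.281 tonnes (5 s.f.)

32.281 tonnes


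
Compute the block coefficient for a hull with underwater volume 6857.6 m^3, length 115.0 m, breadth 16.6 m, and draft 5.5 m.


Formula: Cb = V / (L * B * T)
Step 1 — L * B * T = 115.0 * 16.6 * 5.5 = 10499.5 m^3
Step 2 — Cb = 6857.6 / 10499.5 ≈ 0.65314 (5 s.f.)

0.65314


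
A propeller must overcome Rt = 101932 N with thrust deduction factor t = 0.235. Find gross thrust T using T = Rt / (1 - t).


Formula: T = Rt / (1 - t)
Step 1 — (1 - t) = 1 - 0.235 = 0.765
Step 2 — T = 101932 / 0.765 ≈ 133240 N (5 s.f.)

133240 N


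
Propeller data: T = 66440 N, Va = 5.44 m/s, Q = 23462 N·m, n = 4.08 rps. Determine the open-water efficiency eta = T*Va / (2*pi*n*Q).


Formula: eta = T * Va / (2 * pi * n * Q)
Step 1 — numerator = T * Va = 66440 * 5.44 = 361433.6
Step 2 — 2 * pi * n = 2 * pi * 4.08 = 25.635396
Step 3 — denominator = 25.635396 * 23462 = 601457.66
Step 4 — eta = 361433.6 / 601457.66 ≈ 0.60093 (5 s.f.)

0.60093


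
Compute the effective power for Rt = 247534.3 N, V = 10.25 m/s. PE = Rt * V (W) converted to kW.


Formula: PE = Rt * V / 1000 (kW)
Step 1 — PE (W) = 247534.3 * 10.25 = 2537226.575 W
Step 2 — PE (kW) = 2537226.575 / 1000 ≈ 2537.2 kW (5 s.f.)

2537.2 kW


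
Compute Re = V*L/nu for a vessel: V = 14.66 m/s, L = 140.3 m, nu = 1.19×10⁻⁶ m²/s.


Formula: Re = V * L / nu
Step 1 — V * L = 14.66 * 140.3 = 2056.798 m^2/s
Step 2 — Re = 2056.798 / 1.19e-6 = 1.73e+09

1.73e+09


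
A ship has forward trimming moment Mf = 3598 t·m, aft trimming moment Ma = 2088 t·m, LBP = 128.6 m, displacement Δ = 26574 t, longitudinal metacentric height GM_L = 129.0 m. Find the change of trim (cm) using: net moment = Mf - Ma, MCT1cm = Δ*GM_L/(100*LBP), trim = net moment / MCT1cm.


Formula: net trimming moment = Mf - Ma; MCT1cm = Δ*GM_L/(100*LBP); trim = net moment / MCT1cm
Step 1 — net trimming moment = 3598 - 2088 = 1510 t·m
Step 2 — MCT1cm = 26574 * 129.0 / (100 * 128.6) = 266.5666 t·m/cm
Step 3 — trim = 1510 / 266.5666 ≈ 5.6646 cm (5 s.f.)

5.6646 cm


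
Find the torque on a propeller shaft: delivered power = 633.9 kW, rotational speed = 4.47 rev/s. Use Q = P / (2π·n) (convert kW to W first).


Formula: Q = P_W / (2 * pi * n)
Step 1 — P_W = 633.9 kW * 1000 = 633900.0 W
Step 2 — 2 * pi * n = 2 * pi * 4.47 = 28.085838
Step 3 — Q = 633900.0 / 28.085838 ≈ 22570 N·m (5 s.f.)

22570 N·m


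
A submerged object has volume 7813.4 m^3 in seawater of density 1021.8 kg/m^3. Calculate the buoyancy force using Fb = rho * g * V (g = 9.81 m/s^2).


Formula: Fb = rho * g * V
Substituting: Fb = 1021.8 * 9.81 * 7813.4
Intermediate: 1021.8 * 9.81 = 10023.858
Result: Fb = 10023.858 * 7813.4 ≈ 78320000 N (5 s.f.)

78320000 N


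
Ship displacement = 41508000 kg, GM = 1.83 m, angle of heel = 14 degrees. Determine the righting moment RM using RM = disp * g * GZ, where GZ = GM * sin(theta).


Formula: GZ = GM * sin(theta); RM = disp * g * GZ
Step 1 — GZ = 1.83 * sin(14°) = 1.83 * 0.241922 = 0.442717 m
Step 2 — RM = 41508000 * 9.81 * 0.442717 ≈ 180270000 N·m (5 s.f.)

180270000 N·m


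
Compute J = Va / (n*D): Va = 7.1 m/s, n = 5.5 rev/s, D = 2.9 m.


Formula: J = Va / (n * D)
Step 1 — n * D = 5.5 * 2.9 = 15.95
Step 2 — J = 7.1 / 15.95 ≈ 0.44514 (5 s.f.)

0.44514


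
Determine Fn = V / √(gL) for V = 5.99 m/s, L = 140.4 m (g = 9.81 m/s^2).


Formula: Fn = V / sqrt(g * L)
Step 1 — g * L = 9.81 * 140.4 = 1377.324
Step 2 — sqrt(g * L) = sqrt(1377.324) = 37.112316
Step 3 — Fn = 5.99 / 37.112316 ≈ 0.16140 (5 s.f.)

0.16140


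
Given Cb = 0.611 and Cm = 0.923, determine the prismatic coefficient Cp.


Formula: Cp = Cb / Cm
Substituting: Cp = 0.611 / 0.923
Result: Cp ≈ 0.66197 (5 s.f.)

0.66197


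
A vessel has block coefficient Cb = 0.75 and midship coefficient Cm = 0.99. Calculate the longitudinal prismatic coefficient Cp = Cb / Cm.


Formula: Cp = Cb / Cm
Substituting: Cp = 0.75 / 0.99
Result: Cp ≈ 0.75758 (5 s.f.)

0.75758


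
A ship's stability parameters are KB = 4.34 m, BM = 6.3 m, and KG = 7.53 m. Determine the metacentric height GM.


Formula: GM = KB + BM - KG
Step 1 — KM = KB + BM = 4.34 + 6.3 = 10.64 m
Step 2 — GM = KM - KG = 10.64 - 7.53 = 3.11 m

3.11 m


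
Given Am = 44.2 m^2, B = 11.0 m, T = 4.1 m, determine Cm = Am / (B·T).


Formula: Cm = Am / (B * T)
Step 1 — B * T = 11.0 * 4.1 = 45.1 m^2
Step 2 — Cm = 44.2 / 45.1 ≈ 0.98004 (5 s.f.)

0.98004


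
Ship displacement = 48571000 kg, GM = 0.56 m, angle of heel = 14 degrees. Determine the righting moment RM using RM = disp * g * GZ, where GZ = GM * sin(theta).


Formula: GZ = GM * sin(theta); RM = disp * g * GZ
Step 1 — GZ = 0.56 * sin(14°) = 0.56 * 0.241922 = 0.135476 m
Step 2 — RM = 48571000 * 9.81 * 0.135476 ≈ 64552000 N·m (5 s.f.)

64552000 N·m


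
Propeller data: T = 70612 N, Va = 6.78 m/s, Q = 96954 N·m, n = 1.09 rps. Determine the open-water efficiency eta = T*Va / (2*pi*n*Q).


Formula: eta = T * Va / (2 * pi * n * Q)
Step 1 — numerator = T * Va = 70612 * 6.78 = 478749.36
Step 2 — 2 * pi * n = 2 * pi * 1.09 = 6.848672
Step 3 — denominator = 6.848672 * 96954 = 664006.15
Step 4 — eta = 478749.36 / 664006.15 ≈ 0.72100 (5 s.f.)

0.72100


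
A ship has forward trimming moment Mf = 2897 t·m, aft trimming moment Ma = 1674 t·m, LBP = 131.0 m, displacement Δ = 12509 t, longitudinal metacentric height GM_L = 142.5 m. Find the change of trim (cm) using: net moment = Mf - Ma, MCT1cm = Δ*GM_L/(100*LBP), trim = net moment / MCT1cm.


Formula: net trimming moment = Mf - Ma; MCT1cm = Δ*GM_L/(100*LBP); trim = net moment / MCT1cm
Step 1 — net trimming moment = 2897 - 1674 = 1223 t·m
Step 2 — MCT1cm = 12509 * 142.5 / (100 * 131.0) = 136.0712 t·m/cm
Step 3 — trim = 1223 / 136.0712 ≈ 8.9879 cm (5 s.f.)

8.9879 cm


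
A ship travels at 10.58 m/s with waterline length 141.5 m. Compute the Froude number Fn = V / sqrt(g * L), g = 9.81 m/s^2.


Formula: Fn = V / sqrt(g * L)
Step 1 — g * L = 9.81 * 141.5 = 1388.115
Step 2 — sqrt(g * L) = sqrt(1388.115) = 37.257415
Step 3 — Fn = 10.58 / 37.257415 ≈ 0.28397 (5 s.f.)

0.28397


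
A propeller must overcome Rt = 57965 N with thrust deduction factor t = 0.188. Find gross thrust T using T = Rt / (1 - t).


Formula: T = Rt / (1 - t)
Step 1 — (1 - t) = 1 - 0.188 = 0.812
Step 2 — T = 57965 / 0.812 ≈ 71385 N (5 s.f.)

71385 N


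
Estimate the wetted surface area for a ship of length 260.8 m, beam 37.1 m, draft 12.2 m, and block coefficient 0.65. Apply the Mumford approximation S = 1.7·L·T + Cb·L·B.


Formula: S = 1.7*L*T + V/T with V = Cb*L*B*T, i.e. S = L * (1.7*T + Cb*B)
Step 1 — 1.7*T = 1.7 * 12.2 = 20.74 m
Step 2 — Cb*B = 0.65 * 37.1 = 24.115 m
Step 3 — 1.7*T + Cb*B = 20.74 + 24.115 = 44.855 m
Step 4 — S = 260.8 * 44.855 ≈ 11698 m^2 (5 s.f.)

11698 m^2


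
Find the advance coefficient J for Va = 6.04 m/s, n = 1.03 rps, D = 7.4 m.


Formula: J = Va / (n * D)
Step 1 — n * D = 1.03 * 7.4 = 7.622
Step 2 — J = 6.04 / 7.622 ≈ 0.79244 (5 s.f.)

0.79244


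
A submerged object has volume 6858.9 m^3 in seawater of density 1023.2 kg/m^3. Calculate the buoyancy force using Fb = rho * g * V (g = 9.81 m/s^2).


Formula: Fb = rho * g * V
Substituting: Fb = 1023.2 * 9.81 * 6858.9
Intermediate: 1023.2 * 9.81 = 10037.592
Result: Fb = 10037.592 * 6858.9 ≈ 68847000 N (5 s.f.)

68847000 N


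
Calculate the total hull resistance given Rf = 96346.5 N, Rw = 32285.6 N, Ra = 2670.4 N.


Formula: Rt = Rf + Rw + Ra
Substituting: Rt = 96346.5 + 32285.6 + 2670.4
Result: Rt = 131302.5 N

131302.5 N


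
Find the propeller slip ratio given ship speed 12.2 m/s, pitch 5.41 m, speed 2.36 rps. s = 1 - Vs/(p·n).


Formula: s = 1 - Vs / (p * n)
Step 1 — p * n = 5.41 * 2.36 = 12.7676
Step 2 — Vs / (p*n) = 12.2 / 12.7676 = 0.955544 (6 d.p.)
Step 3 — s = 1 - 0.955544 = 0.044456

0.044456


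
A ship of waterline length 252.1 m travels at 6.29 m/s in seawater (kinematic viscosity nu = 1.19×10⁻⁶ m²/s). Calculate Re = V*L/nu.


Formula: Re = V * L / nu
Step 1 — V * L = 6.29 * 252.1 = 1585.709 m^2/s
Step 2 — Re = 1585.709 / 1.19e-6 = 1.33e+09

1.33e+09


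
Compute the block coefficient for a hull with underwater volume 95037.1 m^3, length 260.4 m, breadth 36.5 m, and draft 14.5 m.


Formula: Cb = V / (L * B * T)
Step 1 — L * B * T = 260.4 * 36.5 * 14.5 = 137816.7 m^3
Step 2 — Cb = 95037.1 / 137816.7 ≈ 0.68959 (5 s.f.)

0.68959


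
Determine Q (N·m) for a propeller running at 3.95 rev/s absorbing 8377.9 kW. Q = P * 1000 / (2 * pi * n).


Formula: Q = P_W / (2 * pi * n)
Step 1 — P_W = 8377.9 kW * 1000 = 8377900.0 W
Step 2 — 2 * pi * n = 2 * pi * 3.95 = 24.818582
Step 3 — Q = 8377900.0 / 24.818582 ≈ 337570 N·m (5 s.f.)

337570 N·m


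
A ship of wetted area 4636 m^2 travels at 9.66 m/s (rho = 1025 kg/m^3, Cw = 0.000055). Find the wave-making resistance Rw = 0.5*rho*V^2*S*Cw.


Formula: Rw = 0.5 * rho * V^2 * S * Cw
Step 1 — V^2 = 9.66^2 = 93.3156
Step 2 — 0.5 * rho * V^2 = 0.5 * 1025 * 93.3156 = 47824.245
Step 3 — Rw = 47824.245 * 4636 * 0.000055 ≈ 12194 N (5 s.f.)

12194 N


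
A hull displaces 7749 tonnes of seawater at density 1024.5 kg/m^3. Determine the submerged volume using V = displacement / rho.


Formula: V = mass / rho
Step 1 — convert tonnes to kg: 7749 t * 1000 = 7749000 kg
Step 2 — V = 7749000 / 1024.5 ≈ 7563.7 m^3 (5 s.f.)

7563.7 m^3


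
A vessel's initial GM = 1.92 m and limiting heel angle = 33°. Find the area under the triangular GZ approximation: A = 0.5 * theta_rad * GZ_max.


Formula: GZ_max = GM * sin(theta); Area = 0.5 * theta_rad * GZ_max
Step 1 — GZ_max = 1.92 * sin(33°) = 1.92 * 0.544639 = 1.045707 m
Step 2 — theta_rad = 33 * pi/180 = 0.575959 rad
Step 3 — Area = 0.5 * 0.575959 * 1.045707 ≈ 0.30114 m·rad (5 s.f.)

0.30114 m·rad


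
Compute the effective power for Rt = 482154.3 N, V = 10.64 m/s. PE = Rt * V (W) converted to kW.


Formula: PE = Rt * V / 1000 (kW)
Step 1 — PE (W) = 482154.3 * 10.64 = 5130121.752 W
Step 2 — PE (kW) = 5130121.752 / 1000 ≈ 5130.1 kW (5 s.f.)

5130.1 kW


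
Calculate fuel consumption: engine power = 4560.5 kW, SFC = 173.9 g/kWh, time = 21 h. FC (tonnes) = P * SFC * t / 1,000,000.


Formula: FC (tonnes) = P * SFC * t / 1,000,000
Step 1 — P * SFC * t = 4560.5 * 173.9 * 21 = 16654489.95 g
Step 2 — FC (tonnes) = 16654489.95 / 1,000,000 ≈ 16.654 tonnes (5 s.f.)

16.654 tonnes


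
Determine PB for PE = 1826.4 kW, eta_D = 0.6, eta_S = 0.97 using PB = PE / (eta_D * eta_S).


Formula: PB = PE / (eta_D * eta_S)
Step 1 — combined efficiency = eta_D * eta_S = 0.6 * 0.97 = 0.582
Step 2 — PB = 1826.4 / 0.582 ≈ 3138.1 kW (5 s.f.)

3138.1 kW


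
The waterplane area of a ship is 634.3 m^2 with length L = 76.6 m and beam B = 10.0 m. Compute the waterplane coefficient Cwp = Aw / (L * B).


Formula: Cwp = Aw / (L * B)
Step 1 — L * B = 76.6 * 10.0 = 766.0 m^2
Step 2 — Cwp = 634.3 / 766.0 ≈ 0.82807 (5 s.f.)

0.82807


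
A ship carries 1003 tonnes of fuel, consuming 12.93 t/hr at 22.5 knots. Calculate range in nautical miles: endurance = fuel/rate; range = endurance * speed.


Formula: endurance = fuel / rate; range = endurance * speed
Step 1 — endurance = 1003 / 12.93 = 77.5715 hours
Step 2 — range = 77.5715 * 22.5 ≈ 1745.4 nautical miles (5 s.f.)

1745.4 NM


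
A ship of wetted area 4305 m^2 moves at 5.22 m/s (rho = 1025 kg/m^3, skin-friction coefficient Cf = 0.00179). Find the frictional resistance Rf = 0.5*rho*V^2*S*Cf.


Formula: Rf = 0.5 * rho * V^2 * S * Cf
Step 1 — V^2 = 5.22^2 = 27.2484
Step 2 — 0.5 * rho * V^2 = 0.5 * 1025 * 27.2484 = 13964.805
Step 3 — Rf = 13964.805 * 4305 * 0.00179 ≈ 107610 N (5 s.f.)

107610 N


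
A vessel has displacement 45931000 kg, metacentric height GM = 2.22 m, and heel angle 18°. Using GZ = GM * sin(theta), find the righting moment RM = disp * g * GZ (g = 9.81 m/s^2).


Formula: GZ = GM * sin(theta); RM = disp * g * GZ
Step 1 — GZ = 2.22 * sin(18°) = 2.22 * 0.309017 = 0.686018 m
Step 2 — RM = 45931000 * 9.81 * 0.686018 ≈ 309110000 N·m (5 s.f.)

309110000 N·m


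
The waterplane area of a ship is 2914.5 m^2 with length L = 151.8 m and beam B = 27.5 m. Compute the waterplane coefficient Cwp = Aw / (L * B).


Formula: Cwp = Aw / (L * B)
Step 1 — L * B = 151.8 * 27.5 = 4174.5 m^2
Step 2 — Cwp = 2914.5 / 4174.5 ≈ 0.69817 (5 s.f.)

0.69817


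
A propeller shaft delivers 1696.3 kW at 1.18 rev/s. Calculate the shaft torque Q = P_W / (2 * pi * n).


Formula: Q = P_W / (2 * pi * n)
Step 1 — P_W = 1696.3 kW * 1000 = 1696300.0 W
Step 2 — 2 * pi * n = 2 * pi * 1.18 = 7.414159
Step 3 — Q = 1696300.0 / 7.414159 ≈ 228790 N·m (5 s.f.)

228790 N·m


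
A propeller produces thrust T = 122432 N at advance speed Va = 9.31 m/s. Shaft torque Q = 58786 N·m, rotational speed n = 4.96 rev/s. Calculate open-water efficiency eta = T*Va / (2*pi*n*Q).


Formula: eta = T * Va / (2 * pi * n * Q)
Step 1 — numerator = T * Va = 122432 * 9.31 = 1139841.92
Step 2 — 2 * pi * n = 2 * pi * 4.96 = 31.164599
Step 3 — denominator = 31.164599 * 58786 = 1832042.12
Step 4 — eta = 1139841.92 / 1832042.12 ≈ 0.62217 (5 s.f.)

0.62217


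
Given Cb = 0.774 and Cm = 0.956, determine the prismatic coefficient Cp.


Formula: Cp = Cb / Cm
Substituting: Cp = 0.774 / 0.956
Result: Cp ≈ 0.80962 (5 s.f.)

0.80962


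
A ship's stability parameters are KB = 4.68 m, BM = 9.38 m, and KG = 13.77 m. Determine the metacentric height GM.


Formula: GM = KB + BM - KG
Step 1 — KM = KB + BM = 4.68 + 9.38 = 14.06 m
Step 2 — GM = KM - KG = 14.06 - 13.77 = 0.29 m

0.29 m


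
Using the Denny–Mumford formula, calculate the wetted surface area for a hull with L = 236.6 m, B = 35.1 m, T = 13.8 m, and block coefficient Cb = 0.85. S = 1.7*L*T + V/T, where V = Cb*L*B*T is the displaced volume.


Formula: S = 1.7*L*T + V/T with V = Cb*L*B*T, i.e. S = L * (1.7*T + Cb*B)
Step 1 — 1.7*T = 1.7 * 13.8 = 23.46 m
Step 2 — Cb*B = 0.85 * 35.1 = 29.835 m
Step 3 — 1.7*T + Cb*B = 23.46 + 29.835 = 53.295 m
Step 4 — S = 236.6 * 53.295 ≈ 12610 m^2 (5 s.f.)

12610 m^2


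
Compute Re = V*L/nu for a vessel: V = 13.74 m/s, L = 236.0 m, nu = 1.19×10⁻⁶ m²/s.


Formula: Re = V * L / nu
Step 1 — V * L = 13.74 * 236.0 = 3242.64 m^2/s
Step 2 — Re = 3242.64 / 1.19e-6 = 2.72e+09

2.72e+09


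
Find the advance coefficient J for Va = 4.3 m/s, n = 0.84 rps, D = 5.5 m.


Formula: J = Va / (n * D)
Step 1 — n * D = 0.84 * 5.5 = 4.62
Step 2 — J = 4.3 / 4.62 ≈ 0.93074 (5 s.f.)

0.93074


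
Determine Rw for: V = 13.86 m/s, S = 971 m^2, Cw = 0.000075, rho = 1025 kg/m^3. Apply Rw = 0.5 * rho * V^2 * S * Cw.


Formula: Rw = 0.5 * rho * V^2 * S * Cw
Step 1 — V^2 = 13.86^2 = 192.0996
Step 2 — 0.5 * rho * V^2 = 0.5 * 1025 * 192.0996 = 98451.045
Step 3 — Rw = 98451.045 * 971 * 0.000075 ≈ 7169.7 N (5 s.f.)

7169.7 N


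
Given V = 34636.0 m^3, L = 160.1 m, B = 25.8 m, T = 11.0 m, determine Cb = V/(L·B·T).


Formula: Cb = V / (L * B * T)
Step 1 — L * B * T = 160.1 * 25.8 * 11.0 = 45436.38 m^3
Step 2 — Cb = 34636.0 / 45436.38 ≈ 0.76230 (5 s.f.)

0.76230


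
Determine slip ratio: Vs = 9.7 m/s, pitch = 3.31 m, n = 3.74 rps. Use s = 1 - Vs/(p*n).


Formula: s = 1 - Vs / (p * n)
Step 1 — p * n = 3.31 * 3.74 = 12.3794
Step 2 — Vs / (p*n) = 9.7 / 12.3794 = 0.78356 (6 d.p.)
Step 3 — s = 1 - 0.78356 = 0.21644

0.21644


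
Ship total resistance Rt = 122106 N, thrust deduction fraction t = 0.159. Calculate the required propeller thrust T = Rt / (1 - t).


Formula: T = Rt / (1 - t)
Step 1 — (1 - t) = 1 - 0.159 = 0.841
Step 2 — T = 122106 / 0.841 ≈ 145190 N (5 s.f.)

145190 N


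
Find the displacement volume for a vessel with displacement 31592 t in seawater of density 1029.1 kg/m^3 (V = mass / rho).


Formula: V = mass / rho
Step 1 — convert tonnes to kg: 31592 t * 1000 = 31592000 kg
Step 2 — V = 31592000 / 1029.1 ≈ 30699 m^3 (5 s.f.)

30699 m^3


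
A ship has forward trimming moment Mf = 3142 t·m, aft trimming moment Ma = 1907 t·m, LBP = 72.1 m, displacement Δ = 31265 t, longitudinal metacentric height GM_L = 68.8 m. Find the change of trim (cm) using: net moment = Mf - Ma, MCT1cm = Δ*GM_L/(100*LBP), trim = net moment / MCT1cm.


Formula: net trimming moment = Mf - Ma; MCT1cm = Δ*GM_L/(100*LBP); trim = net moment / MCT1cm
Step 1 — net trimming moment = 3142 - 1907 = 1235 t·m
Step 2 — MCT1cm = 31265 * 68.8 / (100 * 72.1) = 298.3401 t·m/cm
Step 3 — trim = 1235 / 298.3401 ≈ 4.1396 cm (5 s.f.)

4.1396 cm


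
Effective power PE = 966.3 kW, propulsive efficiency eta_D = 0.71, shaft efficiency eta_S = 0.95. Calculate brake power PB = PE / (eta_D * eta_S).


Formula: PB = PE / (eta_D * eta_S)
Step 1 — combined efficiency = eta_D * eta_S = 0.71 * 0.95 = 0.6745
Step 2 — PB = 966.3 / 0.6745 ≈ 1432.6 kW (5 s.f.)

1432.6 kW


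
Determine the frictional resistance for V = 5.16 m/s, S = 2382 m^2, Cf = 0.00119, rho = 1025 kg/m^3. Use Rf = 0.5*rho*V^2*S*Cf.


Formula: Rf = 0.5 * rho * V^2 * S * Cf
Step 1 — V^2 = 5.16^2 = 26.6256
Step 2 — 0.5 * rho * V^2 = 0.5 * 1025 * 26.6256 = 13645.62
Step 3 — Rf = 13645.62 * 2382 * 0.00119 ≈ 38680 N (5 s.f.)

38680 N


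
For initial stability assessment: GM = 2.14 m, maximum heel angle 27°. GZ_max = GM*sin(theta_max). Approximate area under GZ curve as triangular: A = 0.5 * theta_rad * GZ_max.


Formula: GZ_max = GM * sin(theta); Area = 0.5 * theta_rad * GZ_max
Step 1 — GZ_max = 2.14 * sin(27°) = 2.14 * 0.45399 = 0.971539 m
Step 2 — theta_rad = 27 * pi/180 = 0.471239 rad
Step 3 — Area = 0.5 * 0.471239 * 0.971539 ≈ 0.22891 m·rad (5 s.f.)

0.22891 m·rad


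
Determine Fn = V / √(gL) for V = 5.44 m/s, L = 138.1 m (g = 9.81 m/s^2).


Formula: Fn = V / sqrt(g * L)
Step 1 — g * L = 9.81 * 138.1 = 1354.761
Step 2 — sqrt(g * L) = sqrt(1354.761) = 36.807078
Step 3 — Fn = 5.44 / 36.807078 ≈ 0.14780 (5 s.f.)

0.14780


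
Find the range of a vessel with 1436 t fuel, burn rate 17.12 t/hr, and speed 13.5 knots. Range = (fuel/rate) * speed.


Formula: endurance = fuel / rate; range = endurance * speed
Step 1 — endurance = 1436 / 17.12 = 83.8785 hours
Step 2 — range = 83.8785 * 13.5 ≈ 1132.4 nautical miles (5 s.f.)

1132.4 NM


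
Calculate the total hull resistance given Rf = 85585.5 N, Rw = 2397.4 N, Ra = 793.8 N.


Formula: Rt = Rf + Rw + Ra
Substituting: Rt = 85585.5 + 2397.4 + 793.8
Result: Rt = 88776.7 N

88776.7 N


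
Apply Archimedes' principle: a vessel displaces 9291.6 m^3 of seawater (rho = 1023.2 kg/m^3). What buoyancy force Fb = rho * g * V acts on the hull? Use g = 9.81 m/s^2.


Formula: Fb = rho * g * V
Substituting: Fb = 1023.2 * 9.81 * 9291.6
Intermediate: 1023.2 * 9.81 = 10037.592
Result: Fb = 10037.592 * 9291.6 ≈ 93265000 N (5 s.f.)

93265000 N


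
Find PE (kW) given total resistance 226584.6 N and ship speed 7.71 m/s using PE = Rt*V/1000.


Formula: PE = Rt * V / 1000 (kW)
Step 1 — PE (W) = 226584.6 * 7.71 = 1746967.266 W
Step 2 — PE (kW) = 1746967.266 / 1000 ≈ 1747.0 kW (5 s.f.)

1747.0 kW


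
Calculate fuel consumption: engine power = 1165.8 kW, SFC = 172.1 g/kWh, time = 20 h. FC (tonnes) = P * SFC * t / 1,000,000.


Formula: FC (tonnes) = P * SFC * t / 1,000,000
Step 1 — P * SFC * t = 1165.8 * 172.1 * 20 = 4012683.6 g
Step 2 — FC (tonnes) = 4012683.6 / 1,000,000 ≈ 4.0127 tonnes (5 s.f.)

4.0127 tonnes


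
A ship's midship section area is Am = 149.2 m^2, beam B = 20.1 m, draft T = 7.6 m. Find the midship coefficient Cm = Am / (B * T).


Formula: Cm = Am / (B * T)
Step 1 — B * T = 20.1 * 7.6 = 152.76 m^2
Step 2 — Cm = 149.2 / 152.76 ≈ 0.97670 (5 s.f.)

0.97670


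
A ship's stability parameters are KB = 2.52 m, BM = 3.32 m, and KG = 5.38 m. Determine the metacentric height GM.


Formula: GM = KB + BM - KG
Step 1 — KM = KB + BM = 2.52 + 3.32 = 5.84 m
Step 2 — GM = KM - KG = 5.84 - 5.38 = 0.46 m

0.46 m


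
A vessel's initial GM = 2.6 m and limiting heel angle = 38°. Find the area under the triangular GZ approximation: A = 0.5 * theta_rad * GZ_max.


Formula: GZ_max = GM * sin(theta); Area = 0.5 * theta_rad * GZ_max
Step 1 — GZ_max = 2.6 * sin(38°) = 2.6 * 0.615661 = 1.600719 m
Step 2 — theta_rad = 38 * pi/180 = 0.663225 rad
Step 3 — Area = 0.5 * 0.663225 * 1.600719 ≈ 0.53082 m·rad (5 s.f.)

0.53082 m·rad


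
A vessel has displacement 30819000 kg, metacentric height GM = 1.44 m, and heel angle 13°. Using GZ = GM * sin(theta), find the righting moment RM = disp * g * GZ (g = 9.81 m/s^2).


Formula: GZ = GM * sin(theta); RM = disp * g * GZ
Step 1 — GZ = 1.44 * sin(13°) = 1.44 * 0.224951 = 0.323929 m
Step 2 — RM = 30819000 * 9.81 * 0.323929 ≈ 97935000 N·m (5 s.f.)

97935000 N·m


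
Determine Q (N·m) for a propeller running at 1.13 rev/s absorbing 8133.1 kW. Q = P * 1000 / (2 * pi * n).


Formula: Q = P_W / (2 * pi * n)
Step 1 — P_W = 8133.1 kW * 1000 = 8133100.0 W
Step 2 — 2 * pi * n = 2 * pi * 1.13 = 7.099999
Step 3 — Q = 8133100.0 / 7.099999 ≈ 1145500 N·m (5 s.f.)

1145500 N·m


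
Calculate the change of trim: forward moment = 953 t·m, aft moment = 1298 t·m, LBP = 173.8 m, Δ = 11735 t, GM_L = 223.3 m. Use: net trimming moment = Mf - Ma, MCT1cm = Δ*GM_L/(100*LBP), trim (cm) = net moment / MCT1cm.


Formula: net trimming moment = Mf - Ma; MCT1cm = Δ*GM_L/(100*LBP); trim = net moment / MCT1cm
Step 1 — net trimming moment = 953 - 1298 = -345 t·m
Step 2 — MCT1cm = 11735 * 223.3 / (100 * 173.8) = 150.7725 t·m/cm
Step 3 — trim = -345 / 150.7725 ≈ -2.2882 cm (5 s.f.)

-2.2882 cm


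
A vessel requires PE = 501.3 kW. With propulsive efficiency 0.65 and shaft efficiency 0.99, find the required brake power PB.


Formula: PB = PE / (eta_D * eta_S)
Step 1 — combined efficiency = eta_D * eta_S = 0.65 * 0.99 = 0.6435
Step 2 — PB = 501.3 / 0.6435 ≈ 779.02 kW (5 s.f.)

779.02 kW


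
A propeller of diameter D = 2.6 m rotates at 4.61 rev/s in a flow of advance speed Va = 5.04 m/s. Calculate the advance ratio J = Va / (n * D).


Formula: J = Va / (n * D)
Step 1 — n * D = 4.61 * 2.6 = 11.986
Step 2 — J = 5.04 / 11.986 ≈ 0.42049 (5 s.f.)

0.42049


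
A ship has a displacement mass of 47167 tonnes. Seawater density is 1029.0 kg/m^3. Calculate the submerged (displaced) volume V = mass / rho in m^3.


Formula: V = mass / rho
Step 1 — convert tonnes to kg: 47167 t * 1000 = 47167000 kg
Step 2 — V = 47167000 / 1029.0 ≈ 45838 m^3 (5 s.f.)

45838 m^3


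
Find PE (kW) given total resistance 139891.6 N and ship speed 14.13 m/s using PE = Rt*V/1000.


Formula: PE = Rt * V / 1000 (kW)
Step 1 — PE (W) = 139891.6 * 14.13 = 1976668.308 W
Step 2 — PE (kW) = 1976668.308 / 1000 ≈ 1976.7 kW (5 s.f.)

1976.7 kW


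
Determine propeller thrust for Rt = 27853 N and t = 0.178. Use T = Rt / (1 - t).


Formula: T = Rt / (1 - t)
Step 1 — (1 - t) = 1 - 0.178 = 0.822
Step 2 — T = 27853 / 0.822 ≈ 33884 N (5 s.f.)

33884 N


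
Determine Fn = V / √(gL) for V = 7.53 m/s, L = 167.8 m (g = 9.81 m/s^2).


Formula: Fn = V / sqrt(g * L)
Step 1 — g * L = 9.81 * 167.8 = 1646.118
Step 2 — sqrt(g * L) = sqrt(1646.118) = 40.57238
Step 3 — Fn = 7.53 / 40.57238 ≈ 0.18559 (5 s.f.)

0.18559


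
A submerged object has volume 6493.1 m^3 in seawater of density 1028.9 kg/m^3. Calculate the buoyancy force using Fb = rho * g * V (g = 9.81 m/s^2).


Formula: Fb = rho * g * V
Substituting: Fb = 1028.9 * 9.81 * 6493.1
Intermediate: 1028.9 * 9.81 = 10093.509
Result: Fb = 10093.509 * 6493.1 ≈ 65538000 N (5 s.f.)

65538000 N


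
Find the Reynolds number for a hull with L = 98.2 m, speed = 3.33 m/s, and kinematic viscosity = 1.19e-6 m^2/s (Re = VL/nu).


Formula: Re = V * L / nu
Step 1 — V * L = 3.33 * 98.2 = 327.006 m^2/s
Step 2 — Re = 327.006 / 1.19e-6 = 2.75e+08

2.75e+08


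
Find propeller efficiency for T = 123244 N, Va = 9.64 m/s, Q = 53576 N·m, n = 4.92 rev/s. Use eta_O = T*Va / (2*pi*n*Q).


Formula: eta = T * Va / (2 * pi * n * Q)
Step 1 — numerator = T * Va = 123244 * 9.64 = 1188072.16
Step 2 — 2 * pi * n = 2 * pi * 4.92 = 30.913272
Step 3 — denominator = 30.913272 * 53576 = 1656209.46
Step 4 — eta = 1188072.16 / 1656209.46 ≈ 0.71734 (5 s.f.)

0.71734


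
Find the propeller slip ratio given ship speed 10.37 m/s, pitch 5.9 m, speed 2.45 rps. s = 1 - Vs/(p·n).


Formula: s = 1 - Vs / (p * n)
Step 1 — p * n = 5.9 * 2.45 = 14.455
Step 2 — Vs / (p*n) = 10.37 / 14.455 = 0.717399 (6 d.p.)
Step 3 — s = 1 - 0.717399 = 0.282601

0.282601


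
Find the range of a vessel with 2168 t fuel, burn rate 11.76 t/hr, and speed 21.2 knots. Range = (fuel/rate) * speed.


Formula: endurance = fuel / rate; range = endurance * speed
Step 1 — endurance = 2168 / 11.76 = 184.3537 hours
Step 2 — range = 184.3537 * 21.2 ≈ 3908.3 nautical miles (5 s.f.)

3908.3 NM


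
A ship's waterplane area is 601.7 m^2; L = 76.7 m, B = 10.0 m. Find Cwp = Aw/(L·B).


Formula: Cwp = Aw / (L * B)
Step 1 — L * B = 76.7 * 10.0 = 767.0 m^2
Step 2 — Cwp = 601.7 / 767.0 ≈ 0.78449 (5 s.f.)

0.78449


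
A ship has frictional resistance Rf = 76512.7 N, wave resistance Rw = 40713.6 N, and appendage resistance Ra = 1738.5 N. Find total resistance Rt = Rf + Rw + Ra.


Formula: Rt = Rf + Rw + Ra
Substituting: Rt = 76512.7 + 40713.6 + 1738.5
Result: Rt = 118964.8 N

118964.8 N


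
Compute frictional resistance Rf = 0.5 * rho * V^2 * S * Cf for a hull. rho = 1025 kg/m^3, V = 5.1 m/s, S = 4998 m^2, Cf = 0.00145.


Formula: Rf = 0.5 * rho * V^2 * S * Cf
Step 1 — V^2 = 5.1^2 = 26.01
Step 2 — 0.5 * rho * V^2 = 0.5 * 1025 * 26.01 = 13330.125
Step 3 — Rf = 13330.125 * 4998 * 0.00145 ≈ 96605 N (5 s.f.)

96605 N


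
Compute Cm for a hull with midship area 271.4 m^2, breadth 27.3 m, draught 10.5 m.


Formula: Cm = Am / (B * T)
Step 1 — B * T = 27.3 * 10.5 = 286.65 m^2
Step 2 — Cm = 271.4 / 286.65 ≈ 0.94680 (5 s.f.)

0.94680


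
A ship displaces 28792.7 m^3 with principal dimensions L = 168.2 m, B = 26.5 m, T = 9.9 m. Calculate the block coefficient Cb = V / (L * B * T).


Formula: Cb = V / (L * B * T)
Step 1 — L * B * T = 168.2 * 26.5 * 9.9 = 44127.27 m^3
Step 2 — Cb = 28792.7 / 44127.27 ≈ 0.65249 (5 s.f.)

0.65249


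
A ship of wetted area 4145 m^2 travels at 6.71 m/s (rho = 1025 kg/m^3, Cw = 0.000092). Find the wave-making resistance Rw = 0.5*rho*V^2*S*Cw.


Formula: Rw = 0.5 * rho * V^2 * S * Cw
Step 1 — V^2 = 6.71^2 = 45.0241
Step 2 — 0.5 * rho * V^2 = 0.5 * 1025 * 45.0241 = 23074.85125
Step 3 — Rw = 23074.85125 * 4145 * 0.000092 ≈ 8799.4 N (5 s.f.)

8799.4 N


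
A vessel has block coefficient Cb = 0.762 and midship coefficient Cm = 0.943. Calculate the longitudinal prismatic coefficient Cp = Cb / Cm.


Formula: Cp = Cb / Cm
Substituting: Cp = 0.762 / 0.943
Result: Cp ≈ 0.80806 (5 s.f.)

0.80806


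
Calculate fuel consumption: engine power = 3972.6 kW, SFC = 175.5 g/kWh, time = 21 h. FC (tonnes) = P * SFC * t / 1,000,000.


Formula: FC (tonnes) = P * SFC * t / 1,000,000
Step 1 — P * SFC * t = 3972.6 * 175.5 * 21 = 14641017.3 g
Step 2 — FC (tonnes) = 14641017.3 / 1,000,000 ≈ 14.641 tonnes (5 s.f.)

14.641 tonnes


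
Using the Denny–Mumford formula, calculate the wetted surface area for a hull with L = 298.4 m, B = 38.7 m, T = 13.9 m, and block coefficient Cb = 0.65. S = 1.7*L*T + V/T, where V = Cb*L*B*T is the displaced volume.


Formula: S = 1.7*L*T + V/T with V = Cb*L*B*T, i.e. S = L * (1.7*T + Cb*B)
Step 1 — 1.7*T = 1.7 * 13.9 = 23.63 m
Step 2 — Cb*B = 0.65 * 38.7 = 25.155 m
Step 3 — 1.7*T + Cb*B = 23.63 + 25.155 = 48.785 m
Step 4 — S = 298.4 * 48.785 ≈ 14557 m^2 (5 s.f.)

14557 m^2


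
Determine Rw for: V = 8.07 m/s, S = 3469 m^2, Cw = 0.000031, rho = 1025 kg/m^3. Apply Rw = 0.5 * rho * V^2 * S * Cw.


Formula: Rw = 0.5 * rho * V^2 * S * Cw
Step 1 — V^2 = 8.07^2 = 65.1249
Step 2 — 0.5 * rho * V^2 = 0.5 * 1025 * 65.1249 = 33376.51125
Step 3 — Rw = 33376.51125 * 3469 * 0.000031 ≈ 3589.3 N (5 s.f.)

3589.3 N


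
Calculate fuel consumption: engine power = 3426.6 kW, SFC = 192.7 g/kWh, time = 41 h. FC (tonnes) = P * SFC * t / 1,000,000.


Formula: FC (tonnes) = P * SFC * t / 1,000,000
Step 1 — P * SFC * t = 3426.6 * 192.7 * 41 = 27072538.62 g
Step 2 — FC (tonnes) = 27072538.62 / 1,000,000 ≈ 27.073 tonnes (5 s.f.)

27.073 tonnes


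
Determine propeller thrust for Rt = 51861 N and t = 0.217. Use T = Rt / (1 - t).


Formula: T = Rt / (1 - t)
Step 1 — (1 - t) = 1 - 0.217 = 0.783
Step 2 — T = 51861 / 0.783 ≈ 66234 N (5 s.f.)

66234 N


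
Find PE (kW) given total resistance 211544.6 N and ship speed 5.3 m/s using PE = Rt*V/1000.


Formula: PE = Rt * V / 1000 (kW)
Step 1 — PE (W) = 211544.6 * 5.3 = 1121186.38 W
Step 2 — PE (kW) = 1121186.38 / 1000 ≈ 1121.2 kW (5 s.f.)

1121.2 kW


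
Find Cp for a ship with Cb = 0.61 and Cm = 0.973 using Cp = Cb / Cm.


Formula: Cp = Cb / Cm
Substituting: Cp = 0.61 / 0.973
Result: Cp ≈ 0.62693 (5 s.f.)

0.62693


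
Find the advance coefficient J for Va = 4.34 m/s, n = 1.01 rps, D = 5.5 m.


Formula: J = Va / (n * D)
Step 1 — n * D = 1.01 * 5.5 = 5.555
Step 2 — J = 4.34 / 5.555 ≈ 0.78128 (5 s.f.)

0.78128


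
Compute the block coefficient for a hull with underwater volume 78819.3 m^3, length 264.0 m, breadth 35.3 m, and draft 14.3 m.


Formula: Cb = V / (L * B * T)
Step 1 — L * B * T = 264.0 * 35.3 * 14.3 = 133264.56 m^3
Step 2 — Cb = 78819.3 / 133264.56 ≈ 0.59145 (5 s.f.)

0.59145


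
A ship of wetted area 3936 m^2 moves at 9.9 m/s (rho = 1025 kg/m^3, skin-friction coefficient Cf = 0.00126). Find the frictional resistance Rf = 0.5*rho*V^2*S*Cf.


Formula: Rf = 0.5 * rho * V^2 * S * Cf
Step 1 — V^2 = 9.9^2 = 98.01
Step 2 — 0.5 * rho * V^2 = 0.5 * 1025 * 98.01 = 50230.125
Step 3 — Rf = 50230.125 * 3936 * 0.00126 ≈ 249110 N (5 s.f.)

249110 N


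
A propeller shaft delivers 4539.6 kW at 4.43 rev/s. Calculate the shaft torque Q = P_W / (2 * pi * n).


Formula: Q = P_W / (2 * pi * n)
Step 1 — P_W = 4539.6 kW * 1000 = 4539600.0 W
Step 2 — 2 * pi * n = 2 * pi * 4.43 = 27.834511
Step 3 — Q = 4539600.0 / 27.834511 ≈ 163090 N·m (5 s.f.)

163090 N·m


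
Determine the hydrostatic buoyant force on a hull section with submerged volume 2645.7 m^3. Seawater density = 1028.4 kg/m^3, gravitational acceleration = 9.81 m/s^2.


Formula: Fb = rho * g * V
Substituting: Fb = 1028.4 * 9.81 * 2645.7
Intermediate: 1028.4 * 9.81 = 10088.604
Result: Fb = 10088.604 * 2645.7 ≈ 26691000 N (5 s.f.)

26691000 N


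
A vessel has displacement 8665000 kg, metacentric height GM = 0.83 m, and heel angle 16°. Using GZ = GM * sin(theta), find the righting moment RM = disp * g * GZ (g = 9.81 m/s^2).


Formula: GZ = GM * sin(theta); RM = disp * g * GZ
Step 1 — GZ = 0.83 * sin(16°) = 0.83 * 0.275637 = 0.228779 m
Step 2 — RM = 8665000 * 9.81 * 0.228779 ≈ 19447000 N·m (5 s.f.)

19447000 N·m


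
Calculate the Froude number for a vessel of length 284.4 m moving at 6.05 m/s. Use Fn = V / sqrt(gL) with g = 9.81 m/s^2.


Formula: Fn = V / sqrt(g * L)
Step 1 — g * L = 9.81 * 284.4 = 2789.964
Step 2 — sqrt(g * L) = sqrt(2789.964) = 52.82011
Step 3 — Fn = 6.05 / 52.82011 ≈ 0.11454 (5 s.f.)

0.11454


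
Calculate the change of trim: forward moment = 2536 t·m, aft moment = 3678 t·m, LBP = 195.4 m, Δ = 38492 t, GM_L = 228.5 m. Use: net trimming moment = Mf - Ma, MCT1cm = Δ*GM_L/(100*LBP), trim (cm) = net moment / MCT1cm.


Formula: net trimming moment = Mf - Ma; MCT1cm = Δ*GM_L/(100*LBP); trim = net moment / MCT1cm
Step 1 — net trimming moment = 2536 - 3678 = -1142 t·m
Step 2 — MCT1cm = 38492 * 228.5 / (100 * 195.4) = 450.124 t·m/cm
Step 3 — trim = -1142 / 450.124 ≈ -2.5371 cm (5 s.f.)

-2.5371 cm


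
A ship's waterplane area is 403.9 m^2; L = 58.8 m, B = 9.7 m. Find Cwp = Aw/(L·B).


Formula: Cwp = Aw / (L * B)
Step 1 — L * B = 58.8 * 9.7 = 570.36 m^2
Step 2 — Cwp = 403.9 / 570.36 ≈ 0.70815 (5 s.f.)

0.70815


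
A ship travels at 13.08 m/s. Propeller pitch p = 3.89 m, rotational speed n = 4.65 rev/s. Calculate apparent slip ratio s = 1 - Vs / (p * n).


Formula: s = 1 - Vs / (p * n)
Step 1 — p * n = 3.89 * 4.65 = 18.0885
Step 2 — Vs / (p*n) = 13.08 / 18.0885 = 0.723111 (6 d.p.)
Step 3 — s = 1 - 0.723111 = 0.276889

0.276889


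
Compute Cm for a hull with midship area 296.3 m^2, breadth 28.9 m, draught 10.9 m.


Formula: Cm = Am / (B * T)
Step 1 — B * T = 28.9 * 10.9 = 315.01 m^2
Step 2 — Cm = 296.3 / 315.01 ≈ 0.94061 (5 s.f.)

0.94061


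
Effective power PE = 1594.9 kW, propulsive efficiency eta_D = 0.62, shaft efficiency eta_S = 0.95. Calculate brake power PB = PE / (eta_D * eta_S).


Formula: PB = PE / (eta_D * eta_S)
Step 1 — combined efficiency = eta_D * eta_S = 0.62 * 0.95 = 0.589
Step 2 — PB = 1594.9 / 0.589 ≈ 2707.8 kW (5 s.f.)

2707.8 kW


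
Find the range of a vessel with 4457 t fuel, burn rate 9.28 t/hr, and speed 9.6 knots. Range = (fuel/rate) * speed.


Formula: endurance = fuel / rate; range = endurance * speed
Step 1 — endurance = 4457 / 9.28 = 480.2802 hours
Step 2 — range = 480.2802 * 9.6 ≈ 4610.7 nautical miles (5 s.f.)

4610.7 NM


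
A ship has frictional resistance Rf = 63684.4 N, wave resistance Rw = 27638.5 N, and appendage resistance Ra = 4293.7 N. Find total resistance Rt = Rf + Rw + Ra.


Formula: Rt = Rf + Rw + Ra
Substituting: Rt = 63684.4 + 27638.5 + 4293.7
Result: Rt = 95616.6 N

95616.6 N


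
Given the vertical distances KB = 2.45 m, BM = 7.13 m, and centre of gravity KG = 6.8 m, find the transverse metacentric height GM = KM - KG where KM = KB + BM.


Formula: GM = KB + BM - KG
Step 1 — KM = KB + BM = 2.45 + 7.13 = 9.58 m
Step 2 — GM = KM - KG = 9.58 - 6.8 = 2.78 m

2.78 m


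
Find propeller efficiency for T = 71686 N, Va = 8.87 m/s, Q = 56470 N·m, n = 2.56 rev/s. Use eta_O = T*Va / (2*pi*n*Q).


Formula: eta = T * Va / (2 * pi * n * Q)
Step 1 — numerator = T * Va = 71686 * 8.87 = 635854.82
Step 2 — 2 * pi * n = 2 * pi * 2.56 = 16.084954
Step 3 — denominator = 16.084954 * 56470 = 908317.35
Step 4 — eta = 635854.82 / 908317.35 ≈ 0.70004 (5 s.f.)

0.70004


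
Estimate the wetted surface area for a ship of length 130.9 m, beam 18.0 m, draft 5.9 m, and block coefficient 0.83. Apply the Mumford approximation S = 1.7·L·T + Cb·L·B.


Formula: S = 1.7*L*T + V/T with V = Cb*L*B*T, i.e. S = L * (1.7*T + Cb*B)
Step 1 — 1.7*T = 1.7 * 5.9 = 10.03 m
Step 2 — Cb*B = 0.83 * 18.0 = 14.94 m
Step 3 — 1.7*T + Cb*B = 10.03 + 14.94 = 24.97 m
Step 4 — S = 130.9 * 24.97 ≈ 3268.6 m^2 (5 s.f.)

3268.6 m^2


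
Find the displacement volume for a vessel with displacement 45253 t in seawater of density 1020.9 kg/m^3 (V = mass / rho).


Formula: V = mass / rho
Step 1 — convert tonnes to kg: 45253 t * 1000 = 45253000 kg
Step 2 — V = 45253000 / 1020.9 ≈ 44327 m^3 (5 s.f.)

44327 m^3


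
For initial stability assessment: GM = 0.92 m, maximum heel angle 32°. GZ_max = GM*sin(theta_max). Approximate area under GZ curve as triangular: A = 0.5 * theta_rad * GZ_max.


Formula: GZ_max = GM * sin(theta); Area = 0.5 * theta_rad * GZ_max
Step 1 — GZ_max = 0.92 * sin(32°) = 0.92 * 0.529919 = 0.487525 m
Step 2 — theta_rad = 32 * pi/180 = 0.558505 rad
Step 3 — Area = 0.5 * 0.558505 * 0.487525 ≈ 0.13614 m·rad (5 s.f.)

0.13614 m·rad


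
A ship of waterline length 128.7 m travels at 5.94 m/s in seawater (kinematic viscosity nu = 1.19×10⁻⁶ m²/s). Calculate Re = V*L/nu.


Formula: Re = V * L / nu
Step 1 — V * L = 5.94 * 128.7 = 764.478 m^2/s
Step 2 — Re = 764.478 / 1.19e-6 = 6.42e+08

6.42e+08


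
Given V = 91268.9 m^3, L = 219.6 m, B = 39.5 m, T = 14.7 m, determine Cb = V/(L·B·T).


Formula: Cb = V / (L * B * T)
Step 1 — L * B * T = 219.6 * 39.5 * 14.7 = 127510.74 m^3
Step 2 — Cb = 91268.9 / 127510.74 ≈ 0.71577 (5 s.f.)

0.71577


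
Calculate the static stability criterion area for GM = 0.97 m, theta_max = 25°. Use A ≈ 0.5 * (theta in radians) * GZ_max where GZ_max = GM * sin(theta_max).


Formula: GZ_max = GM * sin(theta); Area = 0.5 * theta_rad * GZ_max
Step 1 — GZ_max = 0.97 * sin(25°) = 0.97 * 0.422618 = 0.409939 m
Step 2 — theta_rad = 25 * pi/180 = 0.436332 rad
Step 3 — Area = 0.5 * 0.436332 * 0.409939 ≈ 0.089435 m·rad (5 s.f.)

0.089435 m·rad


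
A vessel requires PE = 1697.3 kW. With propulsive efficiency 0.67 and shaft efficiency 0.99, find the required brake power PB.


Formula: PB = PE / (eta_D * eta_S)
Step 1 — combined efficiency = eta_D * eta_S = 0.67 * 0.99 = 0.6633
Step 2 — PB = 1697.3 / 0.6633 ≈ 2558.9 kW (5 s.f.)

2558.9 kW


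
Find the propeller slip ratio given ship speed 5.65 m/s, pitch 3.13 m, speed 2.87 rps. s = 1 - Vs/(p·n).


Formula: s = 1 - Vs / (p * n)
Step 1 — p * n = 3.13 * 2.87 = 8.9831
Step 2 — Vs / (p*n) = 5.65 / 8.9831 = 0.628959 (6 d.p.)
Step 3 — s = 1 - 0.628959 = 0.371041

0.371041


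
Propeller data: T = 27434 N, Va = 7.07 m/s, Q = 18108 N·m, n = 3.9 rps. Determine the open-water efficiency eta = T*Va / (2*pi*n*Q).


Formula: eta = T * Va / (2 * pi * n * Q)
Step 1 — numerator = T * Va = 27434 * 7.07 = 193958.38
Step 2 — 2 * pi * n = 2 * pi * 3.9 = 24.504423
Step 3 — denominator = 24.504423 * 18108 = 443726.09
Step 4 — eta = 193958.38 / 443726.09 ≈ 0.43711 (5 s.f.)

0.43711


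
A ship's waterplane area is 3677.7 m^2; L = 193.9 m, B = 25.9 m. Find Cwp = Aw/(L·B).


Formula: Cwp = Aw / (L * B)
Step 1 — L * B = 193.9 * 25.9 = 5022.01 m^2
Step 2 — Cwp = 3677.7 / 5022.01 ≈ 0.73232 (5 s.f.)

0.73232


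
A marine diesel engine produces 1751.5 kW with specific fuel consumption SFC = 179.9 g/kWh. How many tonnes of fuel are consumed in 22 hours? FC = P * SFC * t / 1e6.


Formula: FC (tonnes) = P * SFC * t / 1,000,000
Step 1 — P * SFC * t = 1751.5 * 179.9 * 22 = 6932086.7 g
Step 2 — FC (tonnes) = 6932086.7 / 1,000,000 ≈ 6.9321 tonnes (5 s.f.)

6.9321 tonnes


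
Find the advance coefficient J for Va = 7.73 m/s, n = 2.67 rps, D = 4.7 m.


Formula: J = Va / (n * D)
Step 1 — n * D = 2.67 * 4.7 = 12.549
Step 2 — J = 7.73 / 12.549 ≈ 0.61599 (5 s.f.)

0.61599


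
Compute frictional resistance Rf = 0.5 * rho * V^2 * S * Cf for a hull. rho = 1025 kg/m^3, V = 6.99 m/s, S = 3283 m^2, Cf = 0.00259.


Formula: Rf = 0.5 * rho * V^2 * S * Cf
Step 1 — V^2 = 6.99^2 = 48.8601
Step 2 — 0.5 * rho * V^2 = 0.5 * 1025 * 48.8601 = 25040.80125
Step 3 — Rf = 25040.80125 * 3283 * 0.00259 ≈ 212920 N (5 s.f.)

212920 N
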